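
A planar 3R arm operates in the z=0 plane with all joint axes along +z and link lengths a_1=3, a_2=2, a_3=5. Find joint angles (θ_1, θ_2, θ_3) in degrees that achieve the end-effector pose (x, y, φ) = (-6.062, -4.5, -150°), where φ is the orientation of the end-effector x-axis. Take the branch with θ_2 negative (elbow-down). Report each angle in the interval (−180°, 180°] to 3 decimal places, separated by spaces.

-89.997 -120.003 60.000

wrist centre = target − a_3·(cos φ, sin φ) = (-1.7319, -2.0000)
cos θ_2 = (6.9994−3²−2²)/(2·3·2) = -0.5001; θ_2 = -120.0034° (elbow-down)
β = atan2(-2.0000,-1.7319) = -130.8905°; ψ = atan2(-1.7320,1.9999) = -40.8939°
θ_1 = β − ψ = -89.9966°
θ_3 = φ − θ_1 − θ_2 = 60.0000° (wrapped to (-180°,180°])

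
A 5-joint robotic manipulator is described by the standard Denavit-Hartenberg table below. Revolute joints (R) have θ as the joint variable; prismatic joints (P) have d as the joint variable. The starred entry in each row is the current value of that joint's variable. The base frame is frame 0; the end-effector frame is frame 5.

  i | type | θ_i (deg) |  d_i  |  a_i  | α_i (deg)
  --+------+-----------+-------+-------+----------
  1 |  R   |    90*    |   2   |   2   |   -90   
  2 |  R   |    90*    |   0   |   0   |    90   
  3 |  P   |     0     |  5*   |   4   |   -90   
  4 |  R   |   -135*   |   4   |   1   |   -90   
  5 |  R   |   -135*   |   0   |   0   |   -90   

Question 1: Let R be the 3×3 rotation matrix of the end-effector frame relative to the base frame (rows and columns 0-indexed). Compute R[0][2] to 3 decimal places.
End-effector z-axis (col 2 of R) = (-0.7071,0.5000,0.5000)
R[0][2] = -0.7071

-0.707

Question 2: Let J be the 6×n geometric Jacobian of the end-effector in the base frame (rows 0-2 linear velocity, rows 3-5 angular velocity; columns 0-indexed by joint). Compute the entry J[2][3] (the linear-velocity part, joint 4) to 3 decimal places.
axis z_3 = (-1.0000,0.0000,0.0000); lever o_n−o_3 = (-4.0000,0.7071,0.7071)
cross product → J_v[:, 3] = (-0.0000,0.7071,-0.7071)
J_ω[:, 3] = z_3
entry J[2][3] = -0.7071

-0.707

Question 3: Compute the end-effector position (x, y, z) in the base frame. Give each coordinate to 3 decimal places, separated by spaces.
-4.000 7.707 -1.293

after link 1: o_1 = (0.0000, 2.0000, 2.0000)
after link 2: o_2 = (0.0000, 2.0000, 2.0000)
after link 3: o_3 = (-0.0000, 7.0000, -2.0000)
after link 4: o_4 = (-4.0000, 7.7071, -1.2929)
after link 5: o_5 = (-4.0000, 7.7071, -1.2929)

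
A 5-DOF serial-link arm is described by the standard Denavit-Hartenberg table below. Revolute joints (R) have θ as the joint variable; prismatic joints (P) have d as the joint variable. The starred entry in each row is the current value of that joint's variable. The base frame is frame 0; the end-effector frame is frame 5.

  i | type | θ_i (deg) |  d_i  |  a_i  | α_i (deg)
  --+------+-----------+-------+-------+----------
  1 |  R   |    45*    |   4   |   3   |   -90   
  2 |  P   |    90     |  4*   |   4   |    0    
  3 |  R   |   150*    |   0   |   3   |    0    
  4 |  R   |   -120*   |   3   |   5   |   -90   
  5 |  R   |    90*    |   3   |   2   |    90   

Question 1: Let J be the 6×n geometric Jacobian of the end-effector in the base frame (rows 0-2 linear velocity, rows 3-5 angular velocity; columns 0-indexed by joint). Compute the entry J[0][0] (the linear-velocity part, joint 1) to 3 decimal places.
-0.991

axis z_0 = ẑ; lever o_n−o_0 = (-6.0798,0.9913,-0.2321)
cross product → J_v[:, 0] = (-0.9913,-6.0798,0.0000)
J_ω[:, 0] = z_0
entry J[0][0] = -0.9913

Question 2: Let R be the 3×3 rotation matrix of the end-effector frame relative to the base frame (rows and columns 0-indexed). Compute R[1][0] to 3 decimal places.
-0.707

End-effector x-axis (col 0 of R) = (0.7071,-0.7071,-0.0000)
R[1][0] = -0.7071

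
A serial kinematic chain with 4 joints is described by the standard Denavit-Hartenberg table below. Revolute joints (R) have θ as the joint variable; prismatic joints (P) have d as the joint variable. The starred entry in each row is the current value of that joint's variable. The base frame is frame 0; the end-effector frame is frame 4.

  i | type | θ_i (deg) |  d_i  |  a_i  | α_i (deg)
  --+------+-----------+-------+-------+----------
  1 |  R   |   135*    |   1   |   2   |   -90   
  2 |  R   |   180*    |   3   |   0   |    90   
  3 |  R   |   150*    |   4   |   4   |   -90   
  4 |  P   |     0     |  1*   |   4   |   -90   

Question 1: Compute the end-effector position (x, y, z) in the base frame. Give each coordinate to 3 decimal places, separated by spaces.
-11.004 2.329 -3.000

after link 1: o_1 = (-1.4142, 1.4142, 1.0000)
after link 2: o_2 = (-3.5355, -0.7071, 1.0000)
after link 3: o_3 = (-7.3992, 0.3282, -3.0000)
after link 4: o_4 = (-11.0041, 2.3294, -3.0000)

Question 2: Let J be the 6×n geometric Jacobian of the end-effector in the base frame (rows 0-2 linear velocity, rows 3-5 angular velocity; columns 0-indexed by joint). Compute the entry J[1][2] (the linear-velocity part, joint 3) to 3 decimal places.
7.469

axis z_2 = (-0.0000,0.0000,-1.0000); lever o_n−o_2 = (-7.4686,3.0365,-4.0000)
cross product → J_v[:, 2] = (3.0365,7.4686,-0.0000)
J_ω[:, 2] = z_2
entry J[1][2] = 7.4686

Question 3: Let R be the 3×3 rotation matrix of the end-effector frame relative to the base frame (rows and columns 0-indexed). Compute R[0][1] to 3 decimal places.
-0.259

End-effector y-axis (col 1 of R) = (-0.2588,-0.9659,0.0000)
R[0][1] = -0.2588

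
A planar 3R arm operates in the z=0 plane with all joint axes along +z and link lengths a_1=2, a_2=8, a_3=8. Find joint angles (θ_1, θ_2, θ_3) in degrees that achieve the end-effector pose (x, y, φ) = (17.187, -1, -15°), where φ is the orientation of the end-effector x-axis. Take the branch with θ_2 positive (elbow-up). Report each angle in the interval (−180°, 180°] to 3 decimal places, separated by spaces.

-29.995 44.993 -29.999

wrist centre = target − a_3·(cos φ, sin φ) = (9.4596, 1.0706)
cos θ_2 = (90.6300−2²−8²)/(2·2·8) = 0.7072; θ_2 = 44.9935° (elbow-up)
β = atan2(1.0706,9.4596) = 6.4568°; ψ = atan2(5.6562,7.6575) = 36.4514°
θ_1 = β − ψ = -29.9947°
θ_3 = φ − θ_1 − θ_2 = -29.9988° (wrapped to (-180°,180°])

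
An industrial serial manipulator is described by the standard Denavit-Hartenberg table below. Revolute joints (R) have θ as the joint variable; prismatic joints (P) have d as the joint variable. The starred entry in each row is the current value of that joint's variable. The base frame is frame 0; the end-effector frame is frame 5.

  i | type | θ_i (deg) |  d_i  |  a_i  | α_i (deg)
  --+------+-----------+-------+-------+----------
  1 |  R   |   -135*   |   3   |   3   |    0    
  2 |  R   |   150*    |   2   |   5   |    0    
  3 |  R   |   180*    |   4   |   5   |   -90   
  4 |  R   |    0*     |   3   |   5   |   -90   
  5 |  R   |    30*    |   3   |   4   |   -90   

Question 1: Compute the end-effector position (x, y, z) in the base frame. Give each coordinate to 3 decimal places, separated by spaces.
after link 1: o_1 = (-2.1213, -2.1213, 3.0000)
after link 2: o_2 = (2.7083, -0.8272, 5.0000)
after link 3: o_3 = (-2.1213, -2.1213, 9.0000)
after link 4: o_4 = (-6.1745, -6.3132, 9.0000)
after link 5: o_5 = (-10.0382, -5.2779, 6.0000)

-10.038 -5.278 6.000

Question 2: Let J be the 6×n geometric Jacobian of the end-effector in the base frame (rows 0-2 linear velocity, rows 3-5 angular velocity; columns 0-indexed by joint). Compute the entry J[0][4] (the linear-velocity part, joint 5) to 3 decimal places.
axis z_4 = (0.0000,-0.0000,-1.0000); lever o_n−o_4 = (-3.8637,1.0353,-3.0000)
cross product → J_v[:, 4] = (1.0353,3.8637,-0.0000)
J_ω[:, 4] = z_4
entry J[0][4] = 1.0353

1.035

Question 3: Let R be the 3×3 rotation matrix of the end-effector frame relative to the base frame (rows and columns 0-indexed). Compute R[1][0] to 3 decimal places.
0.259

End-effector x-axis (col 0 of R) = (-0.9659,0.2588,-0.0000)
R[1][0] = 0.2588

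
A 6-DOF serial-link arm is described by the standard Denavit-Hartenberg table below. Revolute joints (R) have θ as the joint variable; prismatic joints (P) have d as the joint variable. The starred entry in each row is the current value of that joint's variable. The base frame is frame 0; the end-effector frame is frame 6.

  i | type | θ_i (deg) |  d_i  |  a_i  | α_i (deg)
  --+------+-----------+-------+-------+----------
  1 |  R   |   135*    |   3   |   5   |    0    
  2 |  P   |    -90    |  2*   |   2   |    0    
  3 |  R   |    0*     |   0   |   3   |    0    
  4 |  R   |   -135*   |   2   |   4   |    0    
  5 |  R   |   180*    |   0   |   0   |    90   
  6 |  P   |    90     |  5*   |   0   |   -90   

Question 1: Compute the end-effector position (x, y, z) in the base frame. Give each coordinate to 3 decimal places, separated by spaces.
5.000 3.071 7.000

after link 1: o_1 = (-3.5355, 3.5355, 3.0000)
after link 2: o_2 = (-2.1213, 4.9497, 5.0000)
after link 3: o_3 = (0.0000, 7.0711, 5.0000)
after link 4: o_4 = (0.0000, 3.0711, 7.0000)
after link 5: o_5 = (0.0000, 3.0711, 7.0000)
after link 6: o_6 = (5.0000, 3.0711, 7.0000)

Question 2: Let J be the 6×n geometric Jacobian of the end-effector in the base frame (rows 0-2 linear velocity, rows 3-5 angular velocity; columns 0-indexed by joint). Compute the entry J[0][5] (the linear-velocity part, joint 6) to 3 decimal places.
1.000

prismatic axis z_5 = (1.0000,-0.0000,0.0000)
J_v[:, 5] = z_5; J_ω[:, 5] = (0,0,0)
entry J[0][5] = 1.0000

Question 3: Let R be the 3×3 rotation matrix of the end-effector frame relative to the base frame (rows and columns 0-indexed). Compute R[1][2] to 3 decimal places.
End-effector z-axis (col 2 of R) = (-0.0000,-1.0000,0.0000)
R[1][2] = -1.0000

-1.000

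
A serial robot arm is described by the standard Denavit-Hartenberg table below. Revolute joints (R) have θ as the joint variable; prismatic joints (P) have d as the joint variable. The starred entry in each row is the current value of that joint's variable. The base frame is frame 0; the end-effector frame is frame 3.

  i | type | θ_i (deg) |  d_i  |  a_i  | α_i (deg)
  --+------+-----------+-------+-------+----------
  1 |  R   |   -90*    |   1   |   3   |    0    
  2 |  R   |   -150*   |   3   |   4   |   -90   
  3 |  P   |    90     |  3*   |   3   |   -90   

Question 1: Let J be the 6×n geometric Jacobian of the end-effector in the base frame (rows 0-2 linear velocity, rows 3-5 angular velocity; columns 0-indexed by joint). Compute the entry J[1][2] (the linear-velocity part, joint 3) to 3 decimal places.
prismatic axis z_2 = (-0.8660,-0.5000,0.0000)
J_v[:, 2] = z_2; J_ω[:, 2] = (0,0,0)
entry J[1][2] = -0.5000

-0.500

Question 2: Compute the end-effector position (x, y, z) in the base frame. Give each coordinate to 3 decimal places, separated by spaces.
after link 1: o_1 = (0.0000, -3.0000, 1.0000)
after link 2: o_2 = (-2.0000, 0.4641, 4.0000)
after link 3: o_3 = (-4.5981, -1.0359, 1.0000)

-4.598 -1.036 1.000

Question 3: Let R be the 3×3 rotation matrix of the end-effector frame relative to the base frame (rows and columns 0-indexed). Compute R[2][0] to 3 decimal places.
End-effector x-axis (col 0 of R) = (-0.0000,0.0000,-1.0000)
R[2][0] = -1.0000

-1.000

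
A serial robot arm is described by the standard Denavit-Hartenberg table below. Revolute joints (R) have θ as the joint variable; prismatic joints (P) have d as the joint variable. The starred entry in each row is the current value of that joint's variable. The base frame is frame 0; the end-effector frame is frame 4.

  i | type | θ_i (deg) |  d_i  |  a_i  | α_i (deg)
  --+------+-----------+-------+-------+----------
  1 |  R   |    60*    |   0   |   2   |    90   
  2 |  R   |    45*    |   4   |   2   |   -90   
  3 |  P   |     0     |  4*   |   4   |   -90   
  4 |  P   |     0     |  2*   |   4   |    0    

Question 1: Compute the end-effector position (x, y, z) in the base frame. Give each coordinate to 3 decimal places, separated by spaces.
after link 1: o_1 = (1.0000, 1.7321, 0.0000)
after link 2: o_2 = (5.1712, 0.9568, 1.4142)
after link 3: o_3 = (5.1712, 0.9568, 7.0711)
after link 4: o_4 = (4.8534, 4.4063, 9.8995)

4.853 4.406 9.899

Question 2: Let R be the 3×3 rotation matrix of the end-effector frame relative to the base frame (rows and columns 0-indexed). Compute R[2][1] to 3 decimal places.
-0.707

End-effector y-axis (col 1 of R) = (0.3536,0.6124,-0.7071)
R[2][1] = -0.7071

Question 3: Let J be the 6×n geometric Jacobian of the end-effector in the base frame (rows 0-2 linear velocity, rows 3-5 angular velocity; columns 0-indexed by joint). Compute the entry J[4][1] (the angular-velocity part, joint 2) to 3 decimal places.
axis z_1 = (0.8660,-0.5000,0.0000); lever o_n−o_1 = (3.8534,2.6742,9.8995)
cross product → J_v[:, 1] = (-4.9497,-8.5732,4.2426)
J_ω[:, 1] = z_1
entry J[4][1] = -0.5000

-0.500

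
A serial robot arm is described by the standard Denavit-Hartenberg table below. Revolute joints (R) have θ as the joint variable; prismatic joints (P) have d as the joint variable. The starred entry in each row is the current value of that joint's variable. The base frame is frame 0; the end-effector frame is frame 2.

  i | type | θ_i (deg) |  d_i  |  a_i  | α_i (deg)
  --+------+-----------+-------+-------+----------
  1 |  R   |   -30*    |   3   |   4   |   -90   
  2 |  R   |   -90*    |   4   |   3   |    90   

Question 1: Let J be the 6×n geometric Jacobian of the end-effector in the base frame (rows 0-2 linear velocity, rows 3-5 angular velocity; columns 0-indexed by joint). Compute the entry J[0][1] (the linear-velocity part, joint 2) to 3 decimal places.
2.598

axis z_1 = (0.5000,0.8660,0.0000); lever o_n−o_1 = (2.0000,3.4641,3.0000)
cross product → J_v[:, 1] = (2.5981,-1.5000,0.0000)
J_ω[:, 1] = z_1
entry J[0][1] = 2.5981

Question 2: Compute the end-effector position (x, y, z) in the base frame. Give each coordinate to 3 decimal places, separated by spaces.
5.464 1.464 6.000

after link 1: o_1 = (3.4641, -2.0000, 3.0000)
after link 2: o_2 = (5.4641, 1.4641, 6.0000)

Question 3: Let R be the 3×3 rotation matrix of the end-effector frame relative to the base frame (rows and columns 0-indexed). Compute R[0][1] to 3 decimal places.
0.500

End-effector y-axis (col 1 of R) = (0.5000,0.8660,0.0000)
R[0][1] = 0.5000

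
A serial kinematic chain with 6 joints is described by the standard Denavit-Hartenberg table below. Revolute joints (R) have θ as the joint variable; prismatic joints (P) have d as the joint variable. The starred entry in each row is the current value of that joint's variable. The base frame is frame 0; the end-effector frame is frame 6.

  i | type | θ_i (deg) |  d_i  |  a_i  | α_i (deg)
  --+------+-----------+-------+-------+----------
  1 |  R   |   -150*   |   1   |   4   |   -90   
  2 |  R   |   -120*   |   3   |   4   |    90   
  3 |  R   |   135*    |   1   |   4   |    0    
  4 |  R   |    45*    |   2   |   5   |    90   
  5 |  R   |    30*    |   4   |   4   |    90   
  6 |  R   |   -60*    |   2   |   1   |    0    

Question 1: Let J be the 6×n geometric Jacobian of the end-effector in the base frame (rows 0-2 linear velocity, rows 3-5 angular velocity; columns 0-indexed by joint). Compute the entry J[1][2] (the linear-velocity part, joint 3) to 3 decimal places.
9.530

axis z_2 = (0.7500,0.4330,-0.5000); lever o_n−o_2 = (0.1093,-6.8217,-12.7796)
cross product → J_v[:, 2] = (-8.9446,9.5300,-5.1636)
J_ω[:, 2] = z_2
entry J[1][2] = 9.5300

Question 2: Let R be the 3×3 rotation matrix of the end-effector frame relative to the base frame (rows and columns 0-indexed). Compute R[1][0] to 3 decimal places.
End-effector x-axis (col 0 of R) = (-0.4330,0.7500,-0.5000)
R[1][0] = 0.7500

0.750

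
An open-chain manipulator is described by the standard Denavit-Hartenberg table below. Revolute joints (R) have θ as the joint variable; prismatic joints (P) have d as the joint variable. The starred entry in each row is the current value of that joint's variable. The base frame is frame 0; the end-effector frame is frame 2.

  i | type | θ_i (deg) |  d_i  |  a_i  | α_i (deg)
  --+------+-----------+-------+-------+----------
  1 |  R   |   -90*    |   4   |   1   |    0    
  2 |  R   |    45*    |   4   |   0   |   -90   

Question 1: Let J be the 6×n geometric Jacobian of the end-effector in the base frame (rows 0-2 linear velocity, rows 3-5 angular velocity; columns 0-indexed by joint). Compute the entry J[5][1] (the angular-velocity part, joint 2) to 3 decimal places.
axis z_1 = (0.0000,0.0000,1.0000); lever o_n−o_1 = (0.0000,0.0000,4.0000)
cross product → J_v[:, 1] = (0.0000,0.0000,0.0000)
J_ω[:, 1] = z_1
entry J[5][1] = 1.0000

1.000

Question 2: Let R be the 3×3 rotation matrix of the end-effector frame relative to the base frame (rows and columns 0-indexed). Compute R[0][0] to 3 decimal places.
0.707

End-effector x-axis (col 0 of R) = (0.7071,-0.7071,0.0000)
R[0][0] = 0.7071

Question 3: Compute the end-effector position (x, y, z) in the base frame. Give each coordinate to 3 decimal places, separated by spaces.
0.000 -1.000 8.000

after link 1: o_1 = (0.0000, -1.0000, 4.0000)
after link 2: o_2 = (0.0000, -1.0000, 8.0000)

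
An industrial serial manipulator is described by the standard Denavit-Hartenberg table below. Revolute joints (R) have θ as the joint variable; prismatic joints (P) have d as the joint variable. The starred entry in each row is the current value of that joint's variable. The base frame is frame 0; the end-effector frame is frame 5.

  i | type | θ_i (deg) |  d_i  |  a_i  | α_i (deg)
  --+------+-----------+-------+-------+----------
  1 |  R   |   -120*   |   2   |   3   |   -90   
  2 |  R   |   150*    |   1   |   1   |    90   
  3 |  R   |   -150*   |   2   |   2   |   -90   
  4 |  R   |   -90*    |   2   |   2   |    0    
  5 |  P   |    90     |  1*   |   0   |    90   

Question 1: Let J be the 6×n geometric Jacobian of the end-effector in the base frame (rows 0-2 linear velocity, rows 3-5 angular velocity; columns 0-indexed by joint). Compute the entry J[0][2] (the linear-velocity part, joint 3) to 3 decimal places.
axis z_2 = (-0.2500,-0.4330,-0.8660); lever o_n−o_2 = (-4.2165,-0.1071,-3.3481)
cross product → J_v[:, 2] = (1.3571,2.8146,-1.7990)
J_ω[:, 2] = z_2
entry J[0][2] = 1.3571

1.357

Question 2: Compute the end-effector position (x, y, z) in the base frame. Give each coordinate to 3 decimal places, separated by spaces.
-4.417 -2.455 -1.848

after link 1: o_1 = (-1.5000, -2.5981, 2.0000)
after link 2: o_2 = (-0.2010, -2.3481, 1.5000)
after link 3: o_3 = (-2.3170, -4.0131, 0.6340)
after link 4: o_4 = (-3.8840, -3.2631, -1.5981)
after link 5: o_5 = (-4.4175, -2.4551, -1.8481)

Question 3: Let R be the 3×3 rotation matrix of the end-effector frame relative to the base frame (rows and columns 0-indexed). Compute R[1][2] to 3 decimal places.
End-effector z-axis (col 2 of R) = (-0.2500,-0.4330,-0.8660)
R[1][2] = -0.4330

-0.433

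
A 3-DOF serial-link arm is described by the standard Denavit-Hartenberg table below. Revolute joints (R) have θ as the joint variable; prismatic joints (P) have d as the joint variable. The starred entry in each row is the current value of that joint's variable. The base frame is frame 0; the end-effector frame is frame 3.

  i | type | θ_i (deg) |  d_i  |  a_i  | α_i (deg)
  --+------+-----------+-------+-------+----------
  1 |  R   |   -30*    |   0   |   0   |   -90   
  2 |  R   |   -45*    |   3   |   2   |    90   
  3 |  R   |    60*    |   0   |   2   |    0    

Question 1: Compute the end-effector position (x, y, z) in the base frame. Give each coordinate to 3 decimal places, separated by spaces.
after link 1: o_1 = (0.0000, 0.0000, 0.0000)
after link 2: o_2 = (2.7247, 1.8910, 1.4142)
after link 3: o_3 = (4.2031, 3.0374, 2.1213)

4.203 3.037 2.121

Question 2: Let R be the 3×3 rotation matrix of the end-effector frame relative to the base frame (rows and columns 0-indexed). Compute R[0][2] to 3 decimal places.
End-effector z-axis (col 2 of R) = (-0.6124,0.3536,0.7071)
R[0][2] = -0.6124

-0.612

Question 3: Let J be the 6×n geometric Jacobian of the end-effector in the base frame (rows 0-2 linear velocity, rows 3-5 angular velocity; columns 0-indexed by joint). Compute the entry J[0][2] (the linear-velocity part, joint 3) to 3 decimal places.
axis z_2 = (-0.6124,0.3536,0.7071); lever o_n−o_2 = (1.4784,1.1464,0.7071)
cross product → J_v[:, 2] = (-0.5607,1.4784,-1.2247)
J_ω[:, 2] = z_2
entry J[0][2] = -0.5607

-0.561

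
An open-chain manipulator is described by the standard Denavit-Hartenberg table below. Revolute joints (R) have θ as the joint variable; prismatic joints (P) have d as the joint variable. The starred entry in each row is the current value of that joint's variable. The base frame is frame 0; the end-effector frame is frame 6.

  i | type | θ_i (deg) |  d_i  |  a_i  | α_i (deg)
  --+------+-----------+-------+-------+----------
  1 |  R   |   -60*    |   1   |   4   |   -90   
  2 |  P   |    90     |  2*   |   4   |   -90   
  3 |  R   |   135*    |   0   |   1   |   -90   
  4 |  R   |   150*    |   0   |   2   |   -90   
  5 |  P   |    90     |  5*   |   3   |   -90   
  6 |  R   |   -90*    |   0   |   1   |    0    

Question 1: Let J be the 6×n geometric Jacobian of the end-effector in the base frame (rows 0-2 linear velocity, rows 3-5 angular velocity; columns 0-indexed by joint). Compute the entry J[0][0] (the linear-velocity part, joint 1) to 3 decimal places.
-1.429

axis z_0 = ẑ; lever o_n−o_0 = (2.0823,1.4287,-7.7603)
cross product → J_v[:, 0] = (-1.4287,2.0823,0.0000)
J_ω[:, 0] = z_0
entry J[0][0] = -1.4287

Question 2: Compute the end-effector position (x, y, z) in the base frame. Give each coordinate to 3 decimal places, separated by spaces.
after link 1: o_1 = (2.0000, -3.4641, 1.0000)
after link 2: o_2 = (3.7321, -2.4641, -3.0000)
after link 3: o_3 = (3.1197, -2.8177, -2.2929)
after link 4: o_4 = (4.6803, -3.0713, -3.5176)
after link 5: o_5 = (2.2091, 0.5019, -7.4067)
after link 6: o_6 = (2.0823, 1.4287, -7.7603)

2.082 1.429 -7.760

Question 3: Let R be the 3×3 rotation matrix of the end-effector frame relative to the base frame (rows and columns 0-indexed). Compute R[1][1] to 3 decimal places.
-0.354

End-effector y-axis (col 1 of R) = (-0.6124,-0.3536,-0.7071)
R[1][1] = -0.3536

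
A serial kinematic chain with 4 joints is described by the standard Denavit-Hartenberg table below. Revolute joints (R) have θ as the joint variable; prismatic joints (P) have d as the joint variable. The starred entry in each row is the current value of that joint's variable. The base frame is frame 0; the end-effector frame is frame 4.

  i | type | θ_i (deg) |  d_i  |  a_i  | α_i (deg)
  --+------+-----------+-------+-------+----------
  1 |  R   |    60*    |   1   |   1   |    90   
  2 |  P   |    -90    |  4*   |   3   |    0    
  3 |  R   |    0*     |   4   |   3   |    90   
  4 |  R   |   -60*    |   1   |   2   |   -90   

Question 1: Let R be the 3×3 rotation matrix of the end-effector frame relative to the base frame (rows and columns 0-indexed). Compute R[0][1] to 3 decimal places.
0.500

End-effector y-axis (col 1 of R) = (0.5000,0.8660,0.0000)
R[0][1] = 0.5000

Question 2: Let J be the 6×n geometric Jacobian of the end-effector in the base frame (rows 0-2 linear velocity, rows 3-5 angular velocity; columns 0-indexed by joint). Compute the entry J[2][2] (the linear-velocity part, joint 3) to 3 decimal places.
axis z_2 = (0.8660,-0.5000,0.0000); lever o_n−o_2 = (1.4641,-2.0000,-4.0000)
cross product → J_v[:, 2] = (2.0000,3.4641,-1.0000)
J_ω[:, 2] = z_2
entry J[2][2] = -1.0000

-1.000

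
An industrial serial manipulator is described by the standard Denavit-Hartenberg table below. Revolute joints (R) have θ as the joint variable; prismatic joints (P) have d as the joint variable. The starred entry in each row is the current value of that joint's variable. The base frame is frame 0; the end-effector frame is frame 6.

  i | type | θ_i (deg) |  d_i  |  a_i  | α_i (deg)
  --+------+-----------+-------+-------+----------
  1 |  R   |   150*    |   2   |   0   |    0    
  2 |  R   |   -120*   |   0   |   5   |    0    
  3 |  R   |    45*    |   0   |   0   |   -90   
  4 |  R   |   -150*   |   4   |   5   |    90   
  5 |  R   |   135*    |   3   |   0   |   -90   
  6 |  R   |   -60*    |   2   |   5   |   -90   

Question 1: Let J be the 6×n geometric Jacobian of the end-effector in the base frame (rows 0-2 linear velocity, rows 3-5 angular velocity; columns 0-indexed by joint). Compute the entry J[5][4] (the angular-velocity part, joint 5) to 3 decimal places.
axis z_4 = (-0.1294,-0.4830,-0.8660); lever o_n−o_4 = (-0.5769,-0.7869,-7.9391)
cross product → J_v[:, 4] = (3.1528,-0.5278,-0.1768)
J_ω[:, 4] = z_4
entry J[5][4] = -0.8660

-0.866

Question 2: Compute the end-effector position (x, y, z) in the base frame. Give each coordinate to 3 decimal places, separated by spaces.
-1.231 -1.434 -3.439

after link 1: o_1 = (0.0000, 0.0000, 2.0000)
after link 2: o_2 = (4.3301, 2.5000, 2.0000)
after link 3: o_3 = (4.3301, 2.5000, 2.0000)
after link 4: o_4 = (-0.6543, -0.6473, 4.5000)
after link 5: o_5 = (-1.0425, -2.0962, 1.9019)
after link 6: o_6 = (-1.2312, -1.4342, -3.4391)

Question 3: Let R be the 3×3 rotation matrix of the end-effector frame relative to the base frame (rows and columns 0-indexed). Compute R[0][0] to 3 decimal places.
-0.374

End-effector x-axis (col 0 of R) = (-0.3743,-0.0310,-0.9268)
R[0][0] = -0.3743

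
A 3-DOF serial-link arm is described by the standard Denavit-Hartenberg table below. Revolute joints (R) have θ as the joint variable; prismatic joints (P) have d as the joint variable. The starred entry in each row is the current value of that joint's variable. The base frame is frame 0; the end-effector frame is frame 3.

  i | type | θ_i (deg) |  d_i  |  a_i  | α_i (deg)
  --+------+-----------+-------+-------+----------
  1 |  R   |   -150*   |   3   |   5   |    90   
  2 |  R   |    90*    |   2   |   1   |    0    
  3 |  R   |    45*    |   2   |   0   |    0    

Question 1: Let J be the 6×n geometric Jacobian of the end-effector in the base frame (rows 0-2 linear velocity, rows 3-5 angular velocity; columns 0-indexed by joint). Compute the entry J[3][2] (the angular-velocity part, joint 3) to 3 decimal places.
-0.500

axis z_2 = (-0.5000,0.8660,0.0000); lever o_n−o_2 = (-1.0000,1.7321,0.0000)
cross product → J_v[:, 2] = (-0.0000,-0.0000,0.0000)
J_ω[:, 2] = z_2
entry J[3][2] = -0.5000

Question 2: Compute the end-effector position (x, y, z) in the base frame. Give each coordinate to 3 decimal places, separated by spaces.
after link 1: o_1 = (-4.3301, -2.5000, 3.0000)
after link 2: o_2 = (-5.3301, -0.7679, 4.0000)
after link 3: o_3 = (-6.3301, 0.9641, 4.0000)

-6.330 0.964 4.000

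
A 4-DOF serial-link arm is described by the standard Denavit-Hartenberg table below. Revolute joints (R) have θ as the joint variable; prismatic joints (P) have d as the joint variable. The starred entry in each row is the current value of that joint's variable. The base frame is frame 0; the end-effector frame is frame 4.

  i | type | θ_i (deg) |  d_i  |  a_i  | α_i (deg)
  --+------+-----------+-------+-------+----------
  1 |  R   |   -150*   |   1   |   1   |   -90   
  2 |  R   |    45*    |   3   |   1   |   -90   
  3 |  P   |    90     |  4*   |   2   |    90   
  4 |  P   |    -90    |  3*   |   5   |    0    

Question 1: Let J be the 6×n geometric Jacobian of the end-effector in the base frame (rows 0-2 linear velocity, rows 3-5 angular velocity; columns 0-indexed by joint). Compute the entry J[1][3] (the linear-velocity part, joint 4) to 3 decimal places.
-0.354

prismatic axis z_3 = (-0.6124,-0.3536,-0.7071)
J_v[:, 3] = z_3; J_ω[:, 3] = (0,0,0)
entry J[1][3] = -0.3536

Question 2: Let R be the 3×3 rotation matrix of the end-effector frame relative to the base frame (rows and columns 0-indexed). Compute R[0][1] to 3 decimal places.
End-effector y-axis (col 1 of R) = (-0.5000,0.8660,-0.0000)
R[0][1] = -0.5000

-0.500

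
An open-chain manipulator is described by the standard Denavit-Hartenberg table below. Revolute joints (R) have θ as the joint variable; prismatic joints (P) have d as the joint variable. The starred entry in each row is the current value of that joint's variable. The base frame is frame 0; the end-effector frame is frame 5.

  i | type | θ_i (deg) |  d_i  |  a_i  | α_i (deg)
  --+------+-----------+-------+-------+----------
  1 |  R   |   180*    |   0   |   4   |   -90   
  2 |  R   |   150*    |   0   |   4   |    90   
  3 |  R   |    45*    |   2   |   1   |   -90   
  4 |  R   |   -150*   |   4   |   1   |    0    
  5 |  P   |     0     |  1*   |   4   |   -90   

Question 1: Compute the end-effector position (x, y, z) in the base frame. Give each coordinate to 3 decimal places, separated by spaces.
-7.887 -1.181 -2.952

after link 1: o_1 = (-4.0000, 0.0000, 0.0000)
after link 2: o_2 = (-0.5359, -0.0000, -2.0000)
after link 3: o_3 = (-0.9235, -0.7071, -4.0856)
after link 4: o_4 = (-4.1533, -2.9232, -2.7982)
after link 5: o_5 = (-7.8870, -1.1808, -2.9520)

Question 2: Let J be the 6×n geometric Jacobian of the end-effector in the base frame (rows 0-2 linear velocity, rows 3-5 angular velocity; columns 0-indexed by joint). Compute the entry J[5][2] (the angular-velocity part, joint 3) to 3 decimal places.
axis z_2 = (-0.5000,-0.0000,-0.8660); lever o_n−o_2 = (-7.3511,-1.1808,-0.9520)
cross product → J_v[:, 2] = (-1.0226,5.8903,0.5904)
J_ω[:, 2] = z_2
entry J[5][2] = -0.8660

-0.866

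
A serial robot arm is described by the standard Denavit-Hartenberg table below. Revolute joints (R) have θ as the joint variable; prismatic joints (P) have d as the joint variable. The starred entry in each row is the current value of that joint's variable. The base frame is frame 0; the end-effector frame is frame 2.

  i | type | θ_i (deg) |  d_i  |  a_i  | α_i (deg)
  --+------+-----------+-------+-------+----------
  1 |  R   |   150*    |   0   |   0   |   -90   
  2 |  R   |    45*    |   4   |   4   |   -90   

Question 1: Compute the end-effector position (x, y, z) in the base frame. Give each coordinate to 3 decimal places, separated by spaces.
-4.449 -2.050 -2.828

after link 1: o_1 = (0.0000, 0.0000, 0.0000)
after link 2: o_2 = (-4.4495, -2.0499, -2.8284)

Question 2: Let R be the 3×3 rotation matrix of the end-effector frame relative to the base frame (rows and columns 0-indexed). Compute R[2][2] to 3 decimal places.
End-effector z-axis (col 2 of R) = (0.6124,-0.3536,-0.7071)
R[2][2] = -0.7071

-0.707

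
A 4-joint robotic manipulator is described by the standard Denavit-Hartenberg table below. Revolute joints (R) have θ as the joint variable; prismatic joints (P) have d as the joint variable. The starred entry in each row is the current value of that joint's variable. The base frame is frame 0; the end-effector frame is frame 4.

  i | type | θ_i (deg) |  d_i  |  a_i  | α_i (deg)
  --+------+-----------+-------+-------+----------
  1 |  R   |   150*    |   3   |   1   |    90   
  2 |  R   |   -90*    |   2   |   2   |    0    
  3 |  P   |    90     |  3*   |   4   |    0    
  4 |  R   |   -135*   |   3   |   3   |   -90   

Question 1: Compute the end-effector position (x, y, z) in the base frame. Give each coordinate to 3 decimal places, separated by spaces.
1.507 8.368 -1.121

after link 1: o_1 = (-0.8660, 0.5000, 3.0000)
after link 2: o_2 = (0.1340, 2.2321, 1.0000)
after link 3: o_3 = (-1.8301, 6.8301, 1.0000)
after link 4: o_4 = (1.5070, 8.3675, -1.1213)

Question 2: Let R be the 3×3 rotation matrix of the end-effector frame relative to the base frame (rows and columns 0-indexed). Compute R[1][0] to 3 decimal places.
End-effector x-axis (col 0 of R) = (0.6124,-0.3536,-0.7071)
R[1][0] = -0.3536

-0.354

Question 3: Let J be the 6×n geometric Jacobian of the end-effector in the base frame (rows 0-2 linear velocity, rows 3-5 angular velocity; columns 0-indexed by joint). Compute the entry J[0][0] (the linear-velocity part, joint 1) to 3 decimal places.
-8.368

axis z_0 = ẑ; lever o_n−o_0 = (1.5070,8.3675,-1.1213)
cross product → J_v[:, 0] = (-8.3675,1.5070,0.0000)
J_ω[:, 0] = z_0
entry J[0][0] = -8.3675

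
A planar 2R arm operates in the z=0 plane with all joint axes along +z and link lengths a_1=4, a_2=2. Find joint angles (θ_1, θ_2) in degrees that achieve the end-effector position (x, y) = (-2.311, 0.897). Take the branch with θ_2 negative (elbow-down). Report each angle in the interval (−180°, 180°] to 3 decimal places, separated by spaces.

-177.414 -149.988

cos θ_2 = (6.1453−4²−2²)/(2·4·2) = -0.8659; θ_2 = -149.9876° (elbow-down)
β = atan2(0.8970,-2.3110) = 158.7866°; ψ = atan2(-1.0004,2.2682) = -23.7999°
θ_1 = β − ψ = 182.5865°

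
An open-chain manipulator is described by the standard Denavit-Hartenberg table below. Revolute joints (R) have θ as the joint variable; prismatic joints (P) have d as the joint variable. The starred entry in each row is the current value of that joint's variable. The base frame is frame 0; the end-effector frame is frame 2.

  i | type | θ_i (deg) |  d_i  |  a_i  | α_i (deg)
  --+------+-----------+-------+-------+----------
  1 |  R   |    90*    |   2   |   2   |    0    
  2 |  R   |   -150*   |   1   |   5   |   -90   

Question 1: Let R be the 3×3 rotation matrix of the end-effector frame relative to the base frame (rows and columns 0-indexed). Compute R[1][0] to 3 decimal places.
-0.866

End-effector x-axis (col 0 of R) = (0.5000,-0.8660,0.0000)
R[1][0] = -0.8660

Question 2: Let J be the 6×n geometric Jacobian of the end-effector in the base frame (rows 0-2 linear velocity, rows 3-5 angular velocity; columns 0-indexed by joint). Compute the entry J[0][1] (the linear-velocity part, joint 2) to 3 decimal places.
axis z_1 = (0.0000,0.0000,1.0000); lever o_n−o_1 = (2.5000,-4.3301,1.0000)
cross product → J_v[:, 1] = (4.3301,2.5000,-0.0000)
J_ω[:, 1] = z_1
entry J[0][1] = 4.3301

4.330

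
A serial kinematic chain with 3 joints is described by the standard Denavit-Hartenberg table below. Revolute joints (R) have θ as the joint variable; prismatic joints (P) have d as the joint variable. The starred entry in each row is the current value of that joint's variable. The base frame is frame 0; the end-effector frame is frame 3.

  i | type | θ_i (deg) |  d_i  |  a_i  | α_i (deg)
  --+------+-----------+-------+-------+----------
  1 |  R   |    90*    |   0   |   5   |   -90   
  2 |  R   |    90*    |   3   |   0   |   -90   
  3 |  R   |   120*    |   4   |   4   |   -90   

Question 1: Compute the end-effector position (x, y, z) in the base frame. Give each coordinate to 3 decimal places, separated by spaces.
0.464 1.000 2.000

after link 1: o_1 = (0.0000, 5.0000, 0.0000)
after link 2: o_2 = (-3.0000, 5.0000, 0.0000)
after link 3: o_3 = (0.4641, 1.0000, 2.0000)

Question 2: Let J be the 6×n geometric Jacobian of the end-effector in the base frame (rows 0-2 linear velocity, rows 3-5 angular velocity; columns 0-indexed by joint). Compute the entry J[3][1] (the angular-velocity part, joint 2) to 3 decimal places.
axis z_1 = (-1.0000,0.0000,0.0000); lever o_n−o_1 = (0.4641,-4.0000,2.0000)
cross product → J_v[:, 1] = (0.0000,2.0000,4.0000)
J_ω[:, 1] = z_1
entry J[3][1] = -1.0000

-1.000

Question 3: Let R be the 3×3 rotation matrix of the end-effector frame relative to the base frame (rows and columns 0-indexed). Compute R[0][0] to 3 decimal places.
End-effector x-axis (col 0 of R) = (0.8660,-0.0000,0.5000)
R[0][0] = 0.8660

0.866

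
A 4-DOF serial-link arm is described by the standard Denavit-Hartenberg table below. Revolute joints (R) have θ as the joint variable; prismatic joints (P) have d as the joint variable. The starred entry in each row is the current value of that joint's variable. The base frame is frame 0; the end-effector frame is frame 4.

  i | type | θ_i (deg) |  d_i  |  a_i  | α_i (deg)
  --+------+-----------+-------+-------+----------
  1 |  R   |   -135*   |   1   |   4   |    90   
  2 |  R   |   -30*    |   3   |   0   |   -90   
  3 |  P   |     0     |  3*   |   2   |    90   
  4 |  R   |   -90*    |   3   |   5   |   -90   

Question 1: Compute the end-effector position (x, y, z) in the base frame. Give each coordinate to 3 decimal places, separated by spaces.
after link 1: o_1 = (-2.8284, -2.8284, 1.0000)
after link 2: o_2 = (-4.9497, -0.7071, 1.0000)
after link 3: o_3 = (-7.2352, -2.9925, 2.5981)
after link 4: o_4 = (-7.5887, 0.8966, -1.7321)

-7.589 0.897 -1.732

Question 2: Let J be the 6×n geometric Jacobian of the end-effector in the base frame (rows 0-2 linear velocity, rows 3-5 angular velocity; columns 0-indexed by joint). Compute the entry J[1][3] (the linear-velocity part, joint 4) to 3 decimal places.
axis z_3 = (-0.7071,0.7071,0.0000); lever o_n−o_3 = (-0.3536,3.8891,-4.3301)
cross product → J_v[:, 3] = (-3.0619,-3.0619,-2.5000)
J_ω[:, 3] = z_3
entry J[1][3] = -3.0619

-3.062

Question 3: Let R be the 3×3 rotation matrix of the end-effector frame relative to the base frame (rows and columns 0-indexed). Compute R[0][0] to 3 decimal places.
0.354

End-effector x-axis (col 0 of R) = (0.3536,0.3536,-0.8660)
R[0][0] = 0.3536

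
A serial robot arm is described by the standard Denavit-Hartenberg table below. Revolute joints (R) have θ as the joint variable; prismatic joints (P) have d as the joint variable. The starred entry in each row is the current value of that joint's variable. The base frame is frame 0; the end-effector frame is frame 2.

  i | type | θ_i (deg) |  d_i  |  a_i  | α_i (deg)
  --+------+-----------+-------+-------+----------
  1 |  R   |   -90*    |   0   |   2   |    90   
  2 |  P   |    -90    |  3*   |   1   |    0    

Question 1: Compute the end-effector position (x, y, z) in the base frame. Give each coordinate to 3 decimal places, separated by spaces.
after link 1: o_1 = (0.0000, -2.0000, 0.0000)
after link 2: o_2 = (-3.0000, -2.0000, -1.0000)

-3.000 -2.000 -1.000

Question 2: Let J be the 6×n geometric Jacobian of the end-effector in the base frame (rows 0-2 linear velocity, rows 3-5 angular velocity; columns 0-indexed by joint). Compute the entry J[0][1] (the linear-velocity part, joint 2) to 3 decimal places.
-1.000

prismatic axis z_1 = (-1.0000,-0.0000,0.0000)
J_v[:, 1] = z_1; J_ω[:, 1] = (0,0,0)
entry J[0][1] = -1.0000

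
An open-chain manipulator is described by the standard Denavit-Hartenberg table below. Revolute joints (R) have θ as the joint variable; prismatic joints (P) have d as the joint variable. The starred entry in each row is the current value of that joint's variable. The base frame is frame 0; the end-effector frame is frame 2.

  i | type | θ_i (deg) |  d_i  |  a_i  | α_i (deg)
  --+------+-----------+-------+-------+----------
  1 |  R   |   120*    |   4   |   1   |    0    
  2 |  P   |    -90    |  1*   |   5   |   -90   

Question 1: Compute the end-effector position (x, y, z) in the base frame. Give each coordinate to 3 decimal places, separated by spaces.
3.830 3.366 5.000

after link 1: o_1 = (-0.5000, 0.8660, 4.0000)
after link 2: o_2 = (3.8301, 3.3660, 5.0000)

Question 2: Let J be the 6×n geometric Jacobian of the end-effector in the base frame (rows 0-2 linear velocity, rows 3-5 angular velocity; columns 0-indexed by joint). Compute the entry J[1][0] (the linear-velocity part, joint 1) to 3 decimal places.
axis z_0 = ẑ; lever o_n−o_0 = (3.8301,3.3660,5.0000)
cross product → J_v[:, 0] = (-3.3660,3.8301,0.0000)
J_ω[:, 0] = z_0
entry J[1][0] = 3.8301

3.830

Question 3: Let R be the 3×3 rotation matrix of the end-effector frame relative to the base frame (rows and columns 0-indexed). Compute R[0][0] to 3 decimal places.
End-effector x-axis (col 0 of R) = (0.8660,0.5000,0.0000)
R[0][0] = 0.8660

0.866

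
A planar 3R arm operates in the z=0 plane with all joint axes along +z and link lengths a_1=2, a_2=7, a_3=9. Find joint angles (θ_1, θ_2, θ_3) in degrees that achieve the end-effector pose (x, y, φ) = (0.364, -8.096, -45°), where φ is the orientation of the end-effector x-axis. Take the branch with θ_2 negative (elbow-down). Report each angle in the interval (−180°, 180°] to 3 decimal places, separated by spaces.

wrist centre = target − a_3·(cos φ, sin φ) = (-6.0000, -1.7320)
cos θ_2 = (38.9995−2²−7²)/(2·2·7) = -0.5000; θ_2 = -120.0012° (elbow-down)
β = atan2(-1.7320,-6.0000) = -163.8979°; ψ = atan2(-6.0621,-1.5001) = -103.8992°
θ_1 = β − ψ = -59.9987°
θ_3 = φ − θ_1 − θ_2 = 134.9999° (wrapped to (-180°,180°])

-59.999 -120.001 135.000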